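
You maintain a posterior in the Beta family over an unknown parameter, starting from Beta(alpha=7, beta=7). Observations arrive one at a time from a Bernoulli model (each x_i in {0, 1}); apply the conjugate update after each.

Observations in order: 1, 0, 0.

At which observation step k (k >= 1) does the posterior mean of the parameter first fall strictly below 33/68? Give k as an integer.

k = 3

obs 1: x=1 → posterior Beta(8, 7)
obs 2: x=0 → posterior Beta(8, 8)
obs 3: x=0 → posterior Beta(8, 9)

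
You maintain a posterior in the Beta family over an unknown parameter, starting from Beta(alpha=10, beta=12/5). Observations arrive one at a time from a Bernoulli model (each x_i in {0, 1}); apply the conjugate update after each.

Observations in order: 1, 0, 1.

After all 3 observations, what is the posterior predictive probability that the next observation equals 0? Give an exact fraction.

17/77

obs 1: x=1 → posterior Beta(11, 12/5)
obs 2: x=0 → posterior Beta(11, 17/5)
obs 3: x=1 → posterior Beta(12, 17/5)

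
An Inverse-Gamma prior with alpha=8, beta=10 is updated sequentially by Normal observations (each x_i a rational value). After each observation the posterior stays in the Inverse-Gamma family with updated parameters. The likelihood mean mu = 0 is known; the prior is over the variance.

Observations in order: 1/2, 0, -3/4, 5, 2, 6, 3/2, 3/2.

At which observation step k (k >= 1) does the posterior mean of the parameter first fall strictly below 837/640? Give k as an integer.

k = 2

obs 1: x=1/2 → posterior Inverse-Gamma(17/2, 81/8)
obs 2: x=0 → posterior Inverse-Gamma(9, 81/8)
obs 3: x=-3/4 → posterior Inverse-Gamma(19/2, 333/32)
obs 4: x=5 → posterior Inverse-Gamma(10, 733/32)
obs 5: x=2 → posterior Inverse-Gamma(21/2, 797/32)
obs 6: x=6 → posterior Inverse-Gamma(11, 1373/32)
obs 7: x=3/2 → posterior Inverse-Gamma(23/2, 1409/32)
obs 8: x=3/2 → posterior Inverse-Gamma(12, 1445/32)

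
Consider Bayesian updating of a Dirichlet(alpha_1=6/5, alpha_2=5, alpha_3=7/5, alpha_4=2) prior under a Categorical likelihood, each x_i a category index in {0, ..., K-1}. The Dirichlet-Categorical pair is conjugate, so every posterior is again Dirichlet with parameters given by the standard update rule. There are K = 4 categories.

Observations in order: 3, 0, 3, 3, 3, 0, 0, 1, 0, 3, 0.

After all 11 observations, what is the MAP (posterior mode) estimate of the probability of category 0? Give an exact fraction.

26/83

obs 1: x=3 → posterior Dirichlet(6/5, 5, 7/5, 3)
obs 2: x=0 → posterior Dirichlet(11/5, 5, 7/5, 3)
obs 3: x=3 → posterior Dirichlet(11/5, 5, 7/5, 4)
obs 4: x=3 → posterior Dirichlet(11/5, 5, 7/5, 5)
obs 5: x=3 → posterior Dirichlet(11/5, 5, 7/5, 6)
obs 6: x=0 → posterior Dirichlet(16/5, 5, 7/5, 6)
obs 7: x=0 → posterior Dirichlet(21/5, 5, 7/5, 6)
obs 8: x=1 → posterior Dirichlet(21/5, 6, 7/5, 6)
obs 9: x=0 → posterior Dirichlet(26/5, 6, 7/5, 6)
obs 10: x=3 → posterior Dirichlet(26/5, 6, 7/5, 7)
obs 11: x=0 → posterior Dirichlet(31/5, 6, 7/5, 7)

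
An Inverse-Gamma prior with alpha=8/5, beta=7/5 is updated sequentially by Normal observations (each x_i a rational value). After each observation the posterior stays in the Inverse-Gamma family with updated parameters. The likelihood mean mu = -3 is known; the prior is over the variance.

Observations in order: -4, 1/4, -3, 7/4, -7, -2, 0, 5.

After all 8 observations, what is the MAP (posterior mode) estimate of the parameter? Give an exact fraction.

5077/528

obs 1: x=-4 → posterior Inverse-Gamma(21/10, 19/10)
obs 2: x=1/4 → posterior Inverse-Gamma(13/5, 1149/160)
obs 3: x=-3 → posterior Inverse-Gamma(31/10, 1149/160)
obs 4: x=7/4 → posterior Inverse-Gamma(18/5, 1477/80)
obs 5: x=-7 → posterior Inverse-Gamma(41/10, 2117/80)
obs 6: x=-2 → posterior Inverse-Gamma(23/5, 2157/80)
obs 7: x=0 → posterior Inverse-Gamma(51/10, 2517/80)
obs 8: x=5 → posterior Inverse-Gamma(28/5, 5077/80)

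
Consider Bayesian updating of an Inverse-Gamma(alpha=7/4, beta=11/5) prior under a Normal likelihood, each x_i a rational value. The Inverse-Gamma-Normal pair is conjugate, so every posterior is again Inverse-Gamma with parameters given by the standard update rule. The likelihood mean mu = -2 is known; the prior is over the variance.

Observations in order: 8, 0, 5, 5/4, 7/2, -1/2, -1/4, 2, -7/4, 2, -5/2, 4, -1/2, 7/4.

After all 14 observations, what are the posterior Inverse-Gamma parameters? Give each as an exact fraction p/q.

obs 1: x=8 → posterior Inverse-Gamma(9/4, 261/5)
obs 2: x=0 → posterior Inverse-Gamma(11/4, 271/5)
obs 3: x=5 → posterior Inverse-Gamma(13/4, 787/10)
obs 4: x=5/4 → posterior Inverse-Gamma(15/4, 13437/160)
obs 5: x=7/2 → posterior Inverse-Gamma(17/4, 15857/160)
obs 6: x=-1/2 → posterior Inverse-Gamma(19/4, 16037/160)
obs 7: x=-1/4 → posterior Inverse-Gamma(21/4, 8141/80)
obs 8: x=2 → posterior Inverse-Gamma(23/4, 8781/80)
obs 9: x=-7/4 → posterior Inverse-Gamma(25/4, 17567/160)
obs 10: x=2 → posterior Inverse-Gamma(27/4, 18847/160)
obs 11: x=-5/2 → posterior Inverse-Gamma(29/4, 18867/160)
obs 12: x=4 → posterior Inverse-Gamma(31/4, 21747/160)
obs 13: x=-1/2 → posterior Inverse-Gamma(33/4, 21927/160)
obs 14: x=7/4 → posterior Inverse-Gamma(35/4, 5763/40)

alpha=35/4, beta=5763/40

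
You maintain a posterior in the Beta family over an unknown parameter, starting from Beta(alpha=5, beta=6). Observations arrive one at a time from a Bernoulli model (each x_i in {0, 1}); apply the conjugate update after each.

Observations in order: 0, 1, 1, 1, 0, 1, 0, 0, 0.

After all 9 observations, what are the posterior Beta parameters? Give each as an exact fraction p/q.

alpha=9, beta=11

obs 1: x=0 → posterior Beta(5, 7)
obs 2: x=1 → posterior Beta(6, 7)
obs 3: x=1 → posterior Beta(7, 7)
obs 4: x=1 → posterior Beta(8, 7)
obs 5: x=0 → posterior Beta(8, 8)
obs 6: x=1 → posterior Beta(9, 8)
obs 7: x=0 → posterior Beta(9, 9)
obs 8: x=0 → posterior Beta(9, 10)
obs 9: x=0 → posterior Beta(9, 11)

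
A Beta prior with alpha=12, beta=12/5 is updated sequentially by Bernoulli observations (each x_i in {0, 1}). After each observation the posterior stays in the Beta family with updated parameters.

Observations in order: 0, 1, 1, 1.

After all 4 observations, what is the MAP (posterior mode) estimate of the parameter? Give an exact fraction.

35/41

obs 1: x=0 → posterior Beta(12, 17/5)
obs 2: x=1 → posterior Beta(13, 17/5)
obs 3: x=1 → posterior Beta(14, 17/5)
obs 4: x=1 → posterior Beta(15, 17/5)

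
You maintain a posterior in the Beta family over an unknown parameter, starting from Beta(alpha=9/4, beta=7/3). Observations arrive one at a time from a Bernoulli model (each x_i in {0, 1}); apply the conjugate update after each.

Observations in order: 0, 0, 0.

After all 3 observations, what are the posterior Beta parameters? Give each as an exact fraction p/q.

alpha=9/4, beta=16/3

obs 1: x=0 → posterior Beta(9/4, 10/3)
obs 2: x=0 → posterior Beta(9/4, 13/3)
obs 3: x=0 → posterior Beta(9/4, 16/3)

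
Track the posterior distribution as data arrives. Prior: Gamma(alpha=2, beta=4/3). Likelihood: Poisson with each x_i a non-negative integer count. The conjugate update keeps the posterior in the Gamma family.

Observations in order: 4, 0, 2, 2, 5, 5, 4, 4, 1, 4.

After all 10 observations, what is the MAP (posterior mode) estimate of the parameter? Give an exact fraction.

48/17

obs 1: x=4 → posterior Gamma(6, 7/3)
obs 2: x=0 → posterior Gamma(6, 10/3)
obs 3: x=2 → posterior Gamma(8, 13/3)
obs 4: x=2 → posterior Gamma(10, 16/3)
obs 5: x=5 → posterior Gamma(15, 19/3)
obs 6: x=5 → posterior Gamma(20, 22/3)
obs 7: x=4 → posterior Gamma(24, 25/3)
obs 8: x=4 → posterior Gamma(28, 28/3)
obs 9: x=1 → posterior Gamma(29, 31/3)
obs 10: x=4 → posterior Gamma(33, 34/3)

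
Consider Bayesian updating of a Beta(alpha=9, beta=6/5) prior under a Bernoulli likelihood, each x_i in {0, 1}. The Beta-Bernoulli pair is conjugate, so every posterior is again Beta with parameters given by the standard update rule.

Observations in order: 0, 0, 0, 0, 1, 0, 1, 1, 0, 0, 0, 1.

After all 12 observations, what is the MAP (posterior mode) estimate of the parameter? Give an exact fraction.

obs 1: x=0 → posterior Beta(9, 11/5)
obs 2: x=0 → posterior Beta(9, 16/5)
obs 3: x=0 → posterior Beta(9, 21/5)
obs 4: x=0 → posterior Beta(9, 26/5)
obs 5: x=1 → posterior Beta(10, 26/5)
obs 6: x=0 → posterior Beta(10, 31/5)
obs 7: x=1 → posterior Beta(11, 31/5)
obs 8: x=1 → posterior Beta(12, 31/5)
obs 9: x=0 → posterior Beta(12, 36/5)
obs 10: x=0 → posterior Beta(12, 41/5)
obs 11: x=0 → posterior Beta(12, 46/5)
obs 12: x=1 → posterior Beta(13, 46/5)

60/101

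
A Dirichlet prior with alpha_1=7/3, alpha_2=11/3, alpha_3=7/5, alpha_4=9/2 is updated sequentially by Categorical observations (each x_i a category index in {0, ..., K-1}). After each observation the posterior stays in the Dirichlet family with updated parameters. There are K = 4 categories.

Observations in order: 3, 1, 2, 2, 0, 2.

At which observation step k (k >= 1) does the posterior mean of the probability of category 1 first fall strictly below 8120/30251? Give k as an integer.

k = 6

obs 1: x=3 → posterior Dirichlet(7/3, 11/3, 7/5, 11/2)
obs 2: x=1 → posterior Dirichlet(7/3, 14/3, 7/5, 11/2)
obs 3: x=2 → posterior Dirichlet(7/3, 14/3, 12/5, 11/2)
obs 4: x=2 → posterior Dirichlet(7/3, 14/3, 17/5, 11/2)
obs 5: x=0 → posterior Dirichlet(10/3, 14/3, 17/5, 11/2)
obs 6: x=2 → posterior Dirichlet(10/3, 14/3, 22/5, 11/2)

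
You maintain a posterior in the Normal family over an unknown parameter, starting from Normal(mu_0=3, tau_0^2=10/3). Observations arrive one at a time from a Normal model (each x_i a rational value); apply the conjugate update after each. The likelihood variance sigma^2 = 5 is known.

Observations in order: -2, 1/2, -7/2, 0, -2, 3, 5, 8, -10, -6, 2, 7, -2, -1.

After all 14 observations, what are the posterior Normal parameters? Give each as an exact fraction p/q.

mu_0=7/31, tau_0^2=10/31

obs 1: x=-2 → posterior Normal(1, 2)
obs 2: x=1/2 → posterior Normal(6/7, 10/7)
obs 3: x=-7/2 → posterior Normal(-1/9, 10/9)
obs 4: x=0 → posterior Normal(-1/11, 10/11)
obs 5: x=-2 → posterior Normal(-5/13, 10/13)
obs 6: x=3 → posterior Normal(1/15, 2/3)
obs 7: x=5 → posterior Normal(11/17, 10/17)
obs 8: x=8 → posterior Normal(27/19, 10/19)
obs 9: x=-10 → posterior Normal(1/3, 10/21)
obs 10: x=-6 → posterior Normal(-5/23, 10/23)
obs 11: x=2 → posterior Normal(-1/25, 2/5)
obs 12: x=7 → posterior Normal(13/27, 10/27)
obs 13: x=-2 → posterior Normal(9/29, 10/29)
obs 14: x=-1 → posterior Normal(7/31, 10/31)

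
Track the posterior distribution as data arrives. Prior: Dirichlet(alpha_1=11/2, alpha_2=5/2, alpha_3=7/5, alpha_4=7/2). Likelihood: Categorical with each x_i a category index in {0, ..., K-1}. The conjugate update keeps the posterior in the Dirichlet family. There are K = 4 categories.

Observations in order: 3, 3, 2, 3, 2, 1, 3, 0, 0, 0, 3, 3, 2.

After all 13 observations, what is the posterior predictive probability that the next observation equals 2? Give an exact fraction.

obs 1: x=3 → posterior Dirichlet(11/2, 5/2, 7/5, 9/2)
obs 2: x=3 → posterior Dirichlet(11/2, 5/2, 7/5, 11/2)
obs 3: x=2 → posterior Dirichlet(11/2, 5/2, 12/5, 11/2)
obs 4: x=3 → posterior Dirichlet(11/2, 5/2, 12/5, 13/2)
obs 5: x=2 → posterior Dirichlet(11/2, 5/2, 17/5, 13/2)
obs 6: x=1 → posterior Dirichlet(11/2, 7/2, 17/5, 13/2)
obs 7: x=3 → posterior Dirichlet(11/2, 7/2, 17/5, 15/2)
obs 8: x=0 → posterior Dirichlet(13/2, 7/2, 17/5, 15/2)
obs 9: x=0 → posterior Dirichlet(15/2, 7/2, 17/5, 15/2)
obs 10: x=0 → posterior Dirichlet(17/2, 7/2, 17/5, 15/2)
obs 11: x=3 → posterior Dirichlet(17/2, 7/2, 17/5, 17/2)
obs 12: x=3 → posterior Dirichlet(17/2, 7/2, 17/5, 19/2)
obs 13: x=2 → posterior Dirichlet(17/2, 7/2, 22/5, 19/2)

44/259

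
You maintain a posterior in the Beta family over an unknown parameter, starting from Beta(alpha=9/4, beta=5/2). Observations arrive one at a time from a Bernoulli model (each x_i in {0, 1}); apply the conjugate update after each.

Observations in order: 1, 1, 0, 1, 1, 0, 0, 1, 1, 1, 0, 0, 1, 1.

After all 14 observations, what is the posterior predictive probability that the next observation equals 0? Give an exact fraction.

obs 1: x=1 → posterior Beta(13/4, 5/2)
obs 2: x=1 → posterior Beta(17/4, 5/2)
obs 3: x=0 → posterior Beta(17/4, 7/2)
obs 4: x=1 → posterior Beta(21/4, 7/2)
obs 5: x=1 → posterior Beta(25/4, 7/2)
obs 6: x=0 → posterior Beta(25/4, 9/2)
obs 7: x=0 → posterior Beta(25/4, 11/2)
obs 8: x=1 → posterior Beta(29/4, 11/2)
obs 9: x=1 → posterior Beta(33/4, 11/2)
obs 10: x=1 → posterior Beta(37/4, 11/2)
obs 11: x=0 → posterior Beta(37/4, 13/2)
obs 12: x=0 → posterior Beta(37/4, 15/2)
obs 13: x=1 → posterior Beta(41/4, 15/2)
obs 14: x=1 → posterior Beta(45/4, 15/2)

2/5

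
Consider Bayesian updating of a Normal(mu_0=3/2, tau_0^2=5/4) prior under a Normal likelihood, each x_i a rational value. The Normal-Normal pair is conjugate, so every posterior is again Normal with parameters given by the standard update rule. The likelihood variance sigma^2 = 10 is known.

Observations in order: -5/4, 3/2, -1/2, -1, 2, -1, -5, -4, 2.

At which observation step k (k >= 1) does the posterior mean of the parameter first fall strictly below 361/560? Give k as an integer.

k = 7

obs 1: x=-5/4 → posterior Normal(43/36, 10/9)
obs 2: x=3/2 → posterior Normal(49/40, 1)
obs 3: x=-1/2 → posterior Normal(47/44, 10/11)
obs 4: x=-1 → posterior Normal(43/48, 5/6)
obs 5: x=2 → posterior Normal(51/52, 10/13)
obs 6: x=-1 → posterior Normal(47/56, 5/7)
obs 7: x=-5 → posterior Normal(9/20, 2/3)
obs 8: x=-4 → posterior Normal(11/64, 5/8)
obs 9: x=2 → posterior Normal(19/68, 10/17)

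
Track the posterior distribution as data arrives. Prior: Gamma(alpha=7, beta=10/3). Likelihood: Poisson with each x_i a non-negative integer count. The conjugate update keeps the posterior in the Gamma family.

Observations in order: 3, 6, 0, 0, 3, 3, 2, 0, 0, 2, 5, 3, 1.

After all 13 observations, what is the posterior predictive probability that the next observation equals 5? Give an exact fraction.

1544418335842969529916243139648827038399997801367874978028724847523/33588483263160926168270677934340842021460549226473528221856276938752

obs 1: x=3 → posterior Gamma(10, 13/3)
obs 2: x=6 → posterior Gamma(16, 16/3)
obs 3: x=0 → posterior Gamma(16, 19/3)
obs 4: x=0 → posterior Gamma(16, 22/3)
obs 5: x=3 → posterior Gamma(19, 25/3)
obs 6: x=3 → posterior Gamma(22, 28/3)
obs 7: x=2 → posterior Gamma(24, 31/3)
obs 8: x=0 → posterior Gamma(24, 34/3)
obs 9: x=0 → posterior Gamma(24, 37/3)
obs 10: x=2 → posterior Gamma(26, 40/3)
obs 11: x=5 → posterior Gamma(31, 43/3)
obs 12: x=3 → posterior Gamma(34, 46/3)
obs 13: x=1 → posterior Gamma(35, 49/3)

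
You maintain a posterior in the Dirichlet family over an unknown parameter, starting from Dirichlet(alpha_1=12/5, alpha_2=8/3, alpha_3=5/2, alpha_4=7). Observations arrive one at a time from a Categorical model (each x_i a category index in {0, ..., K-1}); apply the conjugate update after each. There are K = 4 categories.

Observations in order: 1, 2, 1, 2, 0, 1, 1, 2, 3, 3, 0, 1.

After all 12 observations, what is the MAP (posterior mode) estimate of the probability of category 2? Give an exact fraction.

obs 1: x=1 → posterior Dirichlet(12/5, 11/3, 5/2, 7)
obs 2: x=2 → posterior Dirichlet(12/5, 11/3, 7/2, 7)
obs 3: x=1 → posterior Dirichlet(12/5, 14/3, 7/2, 7)
obs 4: x=2 → posterior Dirichlet(12/5, 14/3, 9/2, 7)
obs 5: x=0 → posterior Dirichlet(17/5, 14/3, 9/2, 7)
obs 6: x=1 → posterior Dirichlet(17/5, 17/3, 9/2, 7)
obs 7: x=1 → posterior Dirichlet(17/5, 20/3, 9/2, 7)
obs 8: x=2 → posterior Dirichlet(17/5, 20/3, 11/2, 7)
obs 9: x=3 → posterior Dirichlet(17/5, 20/3, 11/2, 8)
obs 10: x=3 → posterior Dirichlet(17/5, 20/3, 11/2, 9)
obs 11: x=0 → posterior Dirichlet(22/5, 20/3, 11/2, 9)
obs 12: x=1 → posterior Dirichlet(22/5, 23/3, 11/2, 9)

135/677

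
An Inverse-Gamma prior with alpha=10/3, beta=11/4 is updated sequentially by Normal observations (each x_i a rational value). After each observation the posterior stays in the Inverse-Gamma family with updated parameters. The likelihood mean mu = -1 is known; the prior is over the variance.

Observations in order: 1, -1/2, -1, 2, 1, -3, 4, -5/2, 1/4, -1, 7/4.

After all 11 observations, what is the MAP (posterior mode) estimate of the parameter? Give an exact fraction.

1515/472

obs 1: x=1 → posterior Inverse-Gamma(23/6, 19/4)
obs 2: x=-1/2 → posterior Inverse-Gamma(13/3, 39/8)
obs 3: x=-1 → posterior Inverse-Gamma(29/6, 39/8)
obs 4: x=2 → posterior Inverse-Gamma(16/3, 75/8)
obs 5: x=1 → posterior Inverse-Gamma(35/6, 91/8)
obs 6: x=-3 → posterior Inverse-Gamma(19/3, 107/8)
obs 7: x=4 → posterior Inverse-Gamma(41/6, 207/8)
obs 8: x=-5/2 → posterior Inverse-Gamma(22/3, 27)
obs 9: x=1/4 → posterior Inverse-Gamma(47/6, 889/32)
obs 10: x=-1 → posterior Inverse-Gamma(25/3, 889/32)
obs 11: x=7/4 → posterior Inverse-Gamma(53/6, 505/16)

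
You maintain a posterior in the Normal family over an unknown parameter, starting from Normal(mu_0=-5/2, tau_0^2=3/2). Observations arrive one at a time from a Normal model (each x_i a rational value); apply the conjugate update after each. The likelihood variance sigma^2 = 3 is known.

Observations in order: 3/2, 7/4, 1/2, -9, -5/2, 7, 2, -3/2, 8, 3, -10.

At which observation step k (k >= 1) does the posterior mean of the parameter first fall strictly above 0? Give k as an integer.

obs 1: x=3/2 → posterior Normal(-7/6, 1)
obs 2: x=7/4 → posterior Normal(-7/16, 3/4)
obs 3: x=1/2 → posterior Normal(-1/4, 3/5)
obs 4: x=-9 → posterior Normal(-41/24, 1/2)
obs 5: x=-5/2 → posterior Normal(-51/28, 3/7)
obs 6: x=7 → posterior Normal(-23/32, 3/8)
obs 7: x=2 → posterior Normal(-5/12, 1/3)
obs 8: x=-3/2 → posterior Normal(-21/40, 3/10)
obs 9: x=8 → posterior Normal(1/4, 3/11)
obs 10: x=3 → posterior Normal(23/48, 1/4)
obs 11: x=-10 → posterior Normal(-17/52, 3/13)

k = 9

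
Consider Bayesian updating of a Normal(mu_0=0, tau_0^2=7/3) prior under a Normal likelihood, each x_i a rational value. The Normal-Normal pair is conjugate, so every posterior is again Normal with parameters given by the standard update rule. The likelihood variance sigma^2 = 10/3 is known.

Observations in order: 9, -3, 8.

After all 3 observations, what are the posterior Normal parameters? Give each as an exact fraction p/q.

mu_0=98/31, tau_0^2=70/93

obs 1: x=9 → posterior Normal(63/17, 70/51)
obs 2: x=-3 → posterior Normal(7/4, 35/36)
obs 3: x=8 → posterior Normal(98/31, 70/93)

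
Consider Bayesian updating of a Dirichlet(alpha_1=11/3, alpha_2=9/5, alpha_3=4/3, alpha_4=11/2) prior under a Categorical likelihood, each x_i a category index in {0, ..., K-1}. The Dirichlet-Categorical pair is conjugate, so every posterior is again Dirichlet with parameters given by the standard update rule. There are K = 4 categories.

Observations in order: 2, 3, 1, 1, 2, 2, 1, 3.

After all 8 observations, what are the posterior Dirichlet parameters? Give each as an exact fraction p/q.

alpha_1=11/3, alpha_2=24/5, alpha_3=13/3, alpha_4=15/2

obs 1: x=2 → posterior Dirichlet(11/3, 9/5, 7/3, 11/2)
obs 2: x=3 → posterior Dirichlet(11/3, 9/5, 7/3, 13/2)
obs 3: x=1 → posterior Dirichlet(11/3, 14/5, 7/3, 13/2)
obs 4: x=1 → posterior Dirichlet(11/3, 19/5, 7/3, 13/2)
obs 5: x=2 → posterior Dirichlet(11/3, 19/5, 10/3, 13/2)
obs 6: x=2 → posterior Dirichlet(11/3, 19/5, 13/3, 13/2)
obs 7: x=1 → posterior Dirichlet(11/3, 24/5, 13/3, 13/2)
obs 8: x=3 → posterior Dirichlet(11/3, 24/5, 13/3, 15/2)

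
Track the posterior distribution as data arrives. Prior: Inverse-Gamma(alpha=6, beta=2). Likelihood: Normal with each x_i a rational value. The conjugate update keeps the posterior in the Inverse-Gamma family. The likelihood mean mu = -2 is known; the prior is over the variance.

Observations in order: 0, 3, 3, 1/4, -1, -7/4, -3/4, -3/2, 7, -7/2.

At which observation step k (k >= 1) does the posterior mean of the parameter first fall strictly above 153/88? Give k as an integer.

k = 2

obs 1: x=0 → posterior Inverse-Gamma(13/2, 4)
obs 2: x=3 → posterior Inverse-Gamma(7, 33/2)
obs 3: x=3 → posterior Inverse-Gamma(15/2, 29)
obs 4: x=1/4 → posterior Inverse-Gamma(8, 1009/32)
obs 5: x=-1 → posterior Inverse-Gamma(17/2, 1025/32)
obs 6: x=-7/4 → posterior Inverse-Gamma(9, 513/16)
obs 7: x=-3/4 → posterior Inverse-Gamma(19/2, 1051/32)
obs 8: x=-3/2 → posterior Inverse-Gamma(10, 1055/32)
obs 9: x=7 → posterior Inverse-Gamma(21/2, 2351/32)
obs 10: x=-7/2 → posterior Inverse-Gamma(11, 2387/32)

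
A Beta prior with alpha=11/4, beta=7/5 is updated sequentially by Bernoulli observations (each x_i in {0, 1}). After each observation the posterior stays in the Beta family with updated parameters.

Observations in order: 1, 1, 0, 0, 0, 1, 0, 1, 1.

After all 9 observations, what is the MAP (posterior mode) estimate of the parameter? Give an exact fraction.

obs 1: x=1 → posterior Beta(15/4, 7/5)
obs 2: x=1 → posterior Beta(19/4, 7/5)
obs 3: x=0 → posterior Beta(19/4, 12/5)
obs 4: x=0 → posterior Beta(19/4, 17/5)
obs 5: x=0 → posterior Beta(19/4, 22/5)
obs 6: x=1 → posterior Beta(23/4, 22/5)
obs 7: x=0 → posterior Beta(23/4, 27/5)
obs 8: x=1 → posterior Beta(27/4, 27/5)
obs 9: x=1 → posterior Beta(31/4, 27/5)

135/223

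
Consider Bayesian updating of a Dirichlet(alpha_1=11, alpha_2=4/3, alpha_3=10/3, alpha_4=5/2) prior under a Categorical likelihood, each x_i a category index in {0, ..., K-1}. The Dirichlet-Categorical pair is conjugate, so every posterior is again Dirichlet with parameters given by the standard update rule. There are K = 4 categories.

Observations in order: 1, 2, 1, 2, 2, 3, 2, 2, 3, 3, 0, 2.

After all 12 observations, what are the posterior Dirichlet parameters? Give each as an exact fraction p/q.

obs 1: x=1 → posterior Dirichlet(11, 7/3, 10/3, 5/2)
obs 2: x=2 → posterior Dirichlet(11, 7/3, 13/3, 5/2)
obs 3: x=1 → posterior Dirichlet(11, 10/3, 13/3, 5/2)
obs 4: x=2 → posterior Dirichlet(11, 10/3, 16/3, 5/2)
obs 5: x=2 → posterior Dirichlet(11, 10/3, 19/3, 5/2)
obs 6: x=3 → posterior Dirichlet(11, 10/3, 19/3, 7/2)
obs 7: x=2 → posterior Dirichlet(11, 10/3, 22/3, 7/2)
obs 8: x=2 → posterior Dirichlet(11, 10/3, 25/3, 7/2)
obs 9: x=3 → posterior Dirichlet(11, 10/3, 25/3, 9/2)
obs 10: x=3 → posterior Dirichlet(11, 10/3, 25/3, 11/2)
obs 11: x=0 → posterior Dirichlet(12, 10/3, 25/3, 11/2)
obs 12: x=2 → posterior Dirichlet(12, 10/3, 28/3, 11/2)

alpha_1=12, alpha_2=10/3, alpha_3=28/3, alpha_4=11/2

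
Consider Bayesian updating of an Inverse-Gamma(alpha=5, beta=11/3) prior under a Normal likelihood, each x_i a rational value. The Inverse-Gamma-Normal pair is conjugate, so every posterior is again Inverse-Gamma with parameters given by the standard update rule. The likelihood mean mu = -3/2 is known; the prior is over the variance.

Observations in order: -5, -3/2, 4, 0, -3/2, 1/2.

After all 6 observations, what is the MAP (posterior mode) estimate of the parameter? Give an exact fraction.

obs 1: x=-5 → posterior Inverse-Gamma(11/2, 235/24)
obs 2: x=-3/2 → posterior Inverse-Gamma(6, 235/24)
obs 3: x=4 → posterior Inverse-Gamma(13/2, 299/12)
obs 4: x=0 → posterior Inverse-Gamma(7, 625/24)
obs 5: x=-3/2 → posterior Inverse-Gamma(15/2, 625/24)
obs 6: x=1/2 → posterior Inverse-Gamma(8, 673/24)

673/216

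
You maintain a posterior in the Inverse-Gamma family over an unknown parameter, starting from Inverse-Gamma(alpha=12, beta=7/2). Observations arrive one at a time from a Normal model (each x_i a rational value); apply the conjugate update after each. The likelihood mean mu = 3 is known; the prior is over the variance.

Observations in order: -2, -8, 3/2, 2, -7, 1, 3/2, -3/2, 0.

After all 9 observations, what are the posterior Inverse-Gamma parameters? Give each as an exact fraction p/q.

obs 1: x=-2 → posterior Inverse-Gamma(25/2, 16)
obs 2: x=-8 → posterior Inverse-Gamma(13, 153/2)
obs 3: x=3/2 → posterior Inverse-Gamma(27/2, 621/8)
obs 4: x=2 → posterior Inverse-Gamma(14, 625/8)
obs 5: x=-7 → posterior Inverse-Gamma(29/2, 1025/8)
obs 6: x=1 → posterior Inverse-Gamma(15, 1041/8)
obs 7: x=3/2 → posterior Inverse-Gamma(31/2, 525/4)
obs 8: x=-3/2 → posterior Inverse-Gamma(16, 1131/8)
obs 9: x=0 → posterior Inverse-Gamma(33/2, 1167/8)

alpha=33/2, beta=1167/8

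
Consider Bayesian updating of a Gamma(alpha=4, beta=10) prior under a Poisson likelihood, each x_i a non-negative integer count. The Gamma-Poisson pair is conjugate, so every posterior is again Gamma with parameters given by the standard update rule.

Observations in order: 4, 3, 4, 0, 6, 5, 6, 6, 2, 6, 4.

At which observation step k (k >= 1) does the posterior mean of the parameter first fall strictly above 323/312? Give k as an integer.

k = 3

obs 1: x=4 → posterior Gamma(8, 11)
obs 2: x=3 → posterior Gamma(11, 12)
obs 3: x=4 → posterior Gamma(15, 13)
obs 4: x=0 → posterior Gamma(15, 14)
obs 5: x=6 → posterior Gamma(21, 15)
obs 6: x=5 → posterior Gamma(26, 16)
obs 7: x=6 → posterior Gamma(32, 17)
obs 8: x=6 → posterior Gamma(38, 18)
obs 9: x=2 → posterior Gamma(40, 19)
obs 10: x=6 → posterior Gamma(46, 20)
obs 11: x=4 → posterior Gamma(50, 21)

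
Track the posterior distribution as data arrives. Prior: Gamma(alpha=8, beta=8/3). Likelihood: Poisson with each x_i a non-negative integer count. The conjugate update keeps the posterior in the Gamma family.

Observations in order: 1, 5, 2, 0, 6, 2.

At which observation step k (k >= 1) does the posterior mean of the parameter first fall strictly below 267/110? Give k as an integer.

k = 4

obs 1: x=1 → posterior Gamma(9, 11/3)
obs 2: x=5 → posterior Gamma(14, 14/3)
obs 3: x=2 → posterior Gamma(16, 17/3)
obs 4: x=0 → posterior Gamma(16, 20/3)
obs 5: x=6 → posterior Gamma(22, 23/3)
obs 6: x=2 → posterior Gamma(24, 26/3)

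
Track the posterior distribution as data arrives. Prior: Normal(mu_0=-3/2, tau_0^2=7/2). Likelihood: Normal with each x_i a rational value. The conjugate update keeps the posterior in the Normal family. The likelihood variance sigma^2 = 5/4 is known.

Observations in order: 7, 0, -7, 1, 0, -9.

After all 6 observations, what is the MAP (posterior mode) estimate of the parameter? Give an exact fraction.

-239/178

obs 1: x=7 → posterior Normal(181/38, 35/38)
obs 2: x=0 → posterior Normal(181/66, 35/66)
obs 3: x=-7 → posterior Normal(-15/94, 35/94)
obs 4: x=1 → posterior Normal(13/122, 35/122)
obs 5: x=0 → posterior Normal(13/150, 7/30)
obs 6: x=-9 → posterior Normal(-239/178, 35/178)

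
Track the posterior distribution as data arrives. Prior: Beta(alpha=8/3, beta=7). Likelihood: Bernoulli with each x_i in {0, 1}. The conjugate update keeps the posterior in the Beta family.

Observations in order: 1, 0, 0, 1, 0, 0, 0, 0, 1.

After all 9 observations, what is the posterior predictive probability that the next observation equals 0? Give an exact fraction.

39/56

obs 1: x=1 → posterior Beta(11/3, 7)
obs 2: x=0 → posterior Beta(11/3, 8)
obs 3: x=0 → posterior Beta(11/3, 9)
obs 4: x=1 → posterior Beta(14/3, 9)
obs 5: x=0 → posterior Beta(14/3, 10)
obs 6: x=0 → posterior Beta(14/3, 11)
obs 7: x=0 → posterior Beta(14/3, 12)
obs 8: x=0 → posterior Beta(14/3, 13)
obs 9: x=1 → posterior Beta(17/3, 13)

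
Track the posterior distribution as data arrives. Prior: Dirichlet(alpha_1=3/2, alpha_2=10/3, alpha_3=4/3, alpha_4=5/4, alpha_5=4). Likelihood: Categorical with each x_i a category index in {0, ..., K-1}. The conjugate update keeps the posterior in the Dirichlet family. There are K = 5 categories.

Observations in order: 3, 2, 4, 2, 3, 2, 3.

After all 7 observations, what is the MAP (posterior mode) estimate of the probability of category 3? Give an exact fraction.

obs 1: x=3 → posterior Dirichlet(3/2, 10/3, 4/3, 9/4, 4)
obs 2: x=2 → posterior Dirichlet(3/2, 10/3, 7/3, 9/4, 4)
obs 3: x=4 → posterior Dirichlet(3/2, 10/3, 7/3, 9/4, 5)
obs 4: x=2 → posterior Dirichlet(3/2, 10/3, 10/3, 9/4, 5)
obs 5: x=3 → posterior Dirichlet(3/2, 10/3, 10/3, 13/4, 5)
obs 6: x=2 → posterior Dirichlet(3/2, 10/3, 13/3, 13/4, 5)
obs 7: x=3 → posterior Dirichlet(3/2, 10/3, 13/3, 17/4, 5)

39/161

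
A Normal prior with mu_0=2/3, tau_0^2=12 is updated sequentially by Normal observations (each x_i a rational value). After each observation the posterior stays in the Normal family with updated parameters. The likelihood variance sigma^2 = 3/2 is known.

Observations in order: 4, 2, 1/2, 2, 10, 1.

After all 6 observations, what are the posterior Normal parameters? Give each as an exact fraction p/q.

mu_0=470/147, tau_0^2=12/49

obs 1: x=4 → posterior Normal(98/27, 4/3)
obs 2: x=2 → posterior Normal(146/51, 12/17)
obs 3: x=1/2 → posterior Normal(158/75, 12/25)
obs 4: x=2 → posterior Normal(206/99, 4/11)
obs 5: x=10 → posterior Normal(446/123, 12/41)
obs 6: x=1 → posterior Normal(470/147, 12/49)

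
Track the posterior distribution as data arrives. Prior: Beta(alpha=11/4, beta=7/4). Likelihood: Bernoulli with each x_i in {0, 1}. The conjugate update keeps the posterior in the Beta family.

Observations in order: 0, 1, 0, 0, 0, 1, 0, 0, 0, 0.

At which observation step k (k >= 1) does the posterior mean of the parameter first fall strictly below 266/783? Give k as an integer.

obs 1: x=0 → posterior Beta(11/4, 11/4)
obs 2: x=1 → posterior Beta(15/4, 11/4)
obs 3: x=0 → posterior Beta(15/4, 15/4)
obs 4: x=0 → posterior Beta(15/4, 19/4)
obs 5: x=0 → posterior Beta(15/4, 23/4)
obs 6: x=1 → posterior Beta(19/4, 23/4)
obs 7: x=0 → posterior Beta(19/4, 27/4)
obs 8: x=0 → posterior Beta(19/4, 31/4)
obs 9: x=0 → posterior Beta(19/4, 35/4)
obs 10: x=0 → posterior Beta(19/4, 39/4)

k = 10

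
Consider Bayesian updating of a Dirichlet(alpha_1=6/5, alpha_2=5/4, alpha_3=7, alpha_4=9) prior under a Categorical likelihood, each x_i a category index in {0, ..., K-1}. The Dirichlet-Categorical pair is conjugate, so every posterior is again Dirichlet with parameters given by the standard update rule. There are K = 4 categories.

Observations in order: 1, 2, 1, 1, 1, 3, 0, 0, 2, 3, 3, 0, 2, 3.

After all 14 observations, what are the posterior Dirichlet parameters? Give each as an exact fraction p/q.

obs 1: x=1 → posterior Dirichlet(6/5, 9/4, 7, 9)
obs 2: x=2 → posterior Dirichlet(6/5, 9/4, 8, 9)
obs 3: x=1 → posterior Dirichlet(6/5, 13/4, 8, 9)
obs 4: x=1 → posterior Dirichlet(6/5, 17/4, 8, 9)
obs 5: x=1 → posterior Dirichlet(6/5, 21/4, 8, 9)
obs 6: x=3 → posterior Dirichlet(6/5, 21/4, 8, 10)
obs 7: x=0 → posterior Dirichlet(11/5, 21/4, 8, 10)
obs 8: x=0 → posterior Dirichlet(16/5, 21/4, 8, 10)
obs 9: x=2 → posterior Dirichlet(16/5, 21/4, 9, 10)
obs 10: x=3 → posterior Dirichlet(16/5, 21/4, 9, 11)
obs 11: x=3 → posterior Dirichlet(16/5, 21/4, 9, 12)
obs 12: x=0 → posterior Dirichlet(21/5, 21/4, 9, 12)
obs 13: x=2 → posterior Dirichlet(21/5, 21/4, 10, 12)
obs 14: x=3 → posterior Dirichlet(21/5, 21/4, 10, 13)

alpha_1=21/5, alpha_2=21/4, alpha_3=10, alpha_4=13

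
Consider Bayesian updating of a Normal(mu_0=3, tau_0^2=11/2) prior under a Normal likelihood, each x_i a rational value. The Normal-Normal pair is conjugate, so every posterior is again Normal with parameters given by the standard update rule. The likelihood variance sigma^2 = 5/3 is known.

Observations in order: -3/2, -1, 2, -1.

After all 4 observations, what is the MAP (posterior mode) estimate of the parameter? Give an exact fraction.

obs 1: x=-3/2 → posterior Normal(-39/86, 55/43)
obs 2: x=-1 → posterior Normal(-105/152, 55/76)
obs 3: x=2 → posterior Normal(27/218, 55/109)
obs 4: x=-1 → posterior Normal(-39/284, 55/142)

-39/284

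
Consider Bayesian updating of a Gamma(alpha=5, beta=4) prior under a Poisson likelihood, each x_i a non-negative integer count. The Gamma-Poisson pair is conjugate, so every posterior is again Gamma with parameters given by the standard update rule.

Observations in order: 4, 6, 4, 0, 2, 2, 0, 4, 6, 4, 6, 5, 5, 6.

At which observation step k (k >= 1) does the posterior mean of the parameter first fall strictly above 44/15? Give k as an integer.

k = 12

obs 1: x=4 → posterior Gamma(9, 5)
obs 2: x=6 → posterior Gamma(15, 6)
obs 3: x=4 → posterior Gamma(19, 7)
obs 4: x=0 → posterior Gamma(19, 8)
obs 5: x=2 → posterior Gamma(21, 9)
obs 6: x=2 → posterior Gamma(23, 10)
obs 7: x=0 → posterior Gamma(23, 11)
obs 8: x=4 → posterior Gamma(27, 12)
obs 9: x=6 → posterior Gamma(33, 13)
obs 10: x=4 → posterior Gamma(37, 14)
obs 11: x=6 → posterior Gamma(43, 15)
obs 12: x=5 → posterior Gamma(48, 16)
obs 13: x=5 → posterior Gamma(53, 17)
obs 14: x=6 → posterior Gamma(59, 18)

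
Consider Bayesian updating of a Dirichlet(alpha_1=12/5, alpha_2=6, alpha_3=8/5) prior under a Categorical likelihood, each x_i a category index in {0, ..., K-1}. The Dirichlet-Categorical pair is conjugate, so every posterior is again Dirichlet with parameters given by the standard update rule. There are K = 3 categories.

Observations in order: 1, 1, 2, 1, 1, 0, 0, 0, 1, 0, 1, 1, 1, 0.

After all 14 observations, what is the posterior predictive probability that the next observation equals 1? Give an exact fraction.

7/12

obs 1: x=1 → posterior Dirichlet(12/5, 7, 8/5)
obs 2: x=1 → posterior Dirichlet(12/5, 8, 8/5)
obs 3: x=2 → posterior Dirichlet(12/5, 8, 13/5)
obs 4: x=1 → posterior Dirichlet(12/5, 9, 13/5)
obs 5: x=1 → posterior Dirichlet(12/5, 10, 13/5)
obs 6: x=0 → posterior Dirichlet(17/5, 10, 13/5)
obs 7: x=0 → posterior Dirichlet(22/5, 10, 13/5)
obs 8: x=0 → posterior Dirichlet(27/5, 10, 13/5)
obs 9: x=1 → posterior Dirichlet(27/5, 11, 13/5)
obs 10: x=0 → posterior Dirichlet(32/5, 11, 13/5)
obs 11: x=1 → posterior Dirichlet(32/5, 12, 13/5)
obs 12: x=1 → posterior Dirichlet(32/5, 13, 13/5)
obs 13: x=1 → posterior Dirichlet(32/5, 14, 13/5)
obs 14: x=0 → posterior Dirichlet(37/5, 14, 13/5)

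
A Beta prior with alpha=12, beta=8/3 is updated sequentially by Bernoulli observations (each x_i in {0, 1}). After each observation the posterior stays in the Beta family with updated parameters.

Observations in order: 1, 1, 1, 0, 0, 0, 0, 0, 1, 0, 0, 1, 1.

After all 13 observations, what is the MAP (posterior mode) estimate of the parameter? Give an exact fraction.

obs 1: x=1 → posterior Beta(13, 8/3)
obs 2: x=1 → posterior Beta(14, 8/3)
obs 3: x=1 → posterior Beta(15, 8/3)
obs 4: x=0 → posterior Beta(15, 11/3)
obs 5: x=0 → posterior Beta(15, 14/3)
obs 6: x=0 → posterior Beta(15, 17/3)
obs 7: x=0 → posterior Beta(15, 20/3)
obs 8: x=0 → posterior Beta(15, 23/3)
obs 9: x=1 → posterior Beta(16, 23/3)
obs 10: x=0 → posterior Beta(16, 26/3)
obs 11: x=0 → posterior Beta(16, 29/3)
obs 12: x=1 → posterior Beta(17, 29/3)
obs 13: x=1 → posterior Beta(18, 29/3)

51/77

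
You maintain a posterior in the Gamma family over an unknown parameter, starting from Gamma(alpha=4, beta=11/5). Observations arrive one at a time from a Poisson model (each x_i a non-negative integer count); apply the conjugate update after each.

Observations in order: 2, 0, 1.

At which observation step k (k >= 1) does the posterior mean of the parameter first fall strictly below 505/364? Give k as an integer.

k = 3

obs 1: x=2 → posterior Gamma(6, 16/5)
obs 2: x=0 → posterior Gamma(6, 21/5)
obs 3: x=1 → posterior Gamma(7, 26/5)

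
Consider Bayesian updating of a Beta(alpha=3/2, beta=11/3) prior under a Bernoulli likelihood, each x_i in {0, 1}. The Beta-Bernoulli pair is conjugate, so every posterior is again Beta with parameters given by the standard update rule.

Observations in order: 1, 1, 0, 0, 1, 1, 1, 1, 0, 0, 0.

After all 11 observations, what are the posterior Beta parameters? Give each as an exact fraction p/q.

alpha=15/2, beta=26/3

obs 1: x=1 → posterior Beta(5/2, 11/3)
obs 2: x=1 → posterior Beta(7/2, 11/3)
obs 3: x=0 → posterior Beta(7/2, 14/3)
obs 4: x=0 → posterior Beta(7/2, 17/3)
obs 5: x=1 → posterior Beta(9/2, 17/3)
obs 6: x=1 → posterior Beta(11/2, 17/3)
obs 7: x=1 → posterior Beta(13/2, 17/3)
obs 8: x=1 → posterior Beta(15/2, 17/3)
obs 9: x=0 → posterior Beta(15/2, 20/3)
obs 10: x=0 → posterior Beta(15/2, 23/3)
obs 11: x=0 → posterior Beta(15/2, 26/3)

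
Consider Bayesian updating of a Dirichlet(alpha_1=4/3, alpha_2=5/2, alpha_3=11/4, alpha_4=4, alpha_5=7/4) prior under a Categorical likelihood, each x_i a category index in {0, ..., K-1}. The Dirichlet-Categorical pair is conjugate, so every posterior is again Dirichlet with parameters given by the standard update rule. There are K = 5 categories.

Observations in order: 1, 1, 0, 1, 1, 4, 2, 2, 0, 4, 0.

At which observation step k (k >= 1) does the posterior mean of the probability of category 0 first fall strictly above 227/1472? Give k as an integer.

k = 9

obs 1: x=1 → posterior Dirichlet(4/3, 7/2, 11/4, 4, 7/4)
obs 2: x=1 → posterior Dirichlet(4/3, 9/2, 11/4, 4, 7/4)
obs 3: x=0 → posterior Dirichlet(7/3, 9/2, 11/4, 4, 7/4)
obs 4: x=1 → posterior Dirichlet(7/3, 11/2, 11/4, 4, 7/4)
obs 5: x=1 → posterior Dirichlet(7/3, 13/2, 11/4, 4, 7/4)
obs 6: x=4 → posterior Dirichlet(7/3, 13/2, 11/4, 4, 11/4)
obs 7: x=2 → posterior Dirichlet(7/3, 13/2, 15/4, 4, 11/4)
obs 8: x=2 → posterior Dirichlet(7/3, 13/2, 19/4, 4, 11/4)
obs 9: x=0 → posterior Dirichlet(10/3, 13/2, 19/4, 4, 11/4)
obs 10: x=4 → posterior Dirichlet(10/3, 13/2, 19/4, 4, 15/4)
obs 11: x=0 → posterior Dirichlet(13/3, 13/2, 19/4, 4, 15/4)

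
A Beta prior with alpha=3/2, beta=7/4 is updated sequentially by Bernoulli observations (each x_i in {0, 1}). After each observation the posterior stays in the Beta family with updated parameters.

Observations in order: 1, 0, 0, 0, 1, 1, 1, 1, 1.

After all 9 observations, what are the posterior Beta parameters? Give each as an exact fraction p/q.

alpha=15/2, beta=19/4

obs 1: x=1 → posterior Beta(5/2, 7/4)
obs 2: x=0 → posterior Beta(5/2, 11/4)
obs 3: x=0 → posterior Beta(5/2, 15/4)
obs 4: x=0 → posterior Beta(5/2, 19/4)
obs 5: x=1 → posterior Beta(7/2, 19/4)
obs 6: x=1 → posterior Beta(9/2, 19/4)
obs 7: x=1 → posterior Beta(11/2, 19/4)
obs 8: x=1 → posterior Beta(13/2, 19/4)
obs 9: x=1 → posterior Beta(15/2, 19/4)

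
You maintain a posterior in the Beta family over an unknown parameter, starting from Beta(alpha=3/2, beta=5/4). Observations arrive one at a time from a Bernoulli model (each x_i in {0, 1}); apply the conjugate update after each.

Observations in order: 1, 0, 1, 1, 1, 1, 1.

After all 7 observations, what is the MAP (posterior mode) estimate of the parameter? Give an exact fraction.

obs 1: x=1 → posterior Beta(5/2, 5/4)
obs 2: x=0 → posterior Beta(5/2, 9/4)
obs 3: x=1 → posterior Beta(7/2, 9/4)
obs 4: x=1 → posterior Beta(9/2, 9/4)
obs 5: x=1 → posterior Beta(11/2, 9/4)
obs 6: x=1 → posterior Beta(13/2, 9/4)
obs 7: x=1 → posterior Beta(15/2, 9/4)

26/31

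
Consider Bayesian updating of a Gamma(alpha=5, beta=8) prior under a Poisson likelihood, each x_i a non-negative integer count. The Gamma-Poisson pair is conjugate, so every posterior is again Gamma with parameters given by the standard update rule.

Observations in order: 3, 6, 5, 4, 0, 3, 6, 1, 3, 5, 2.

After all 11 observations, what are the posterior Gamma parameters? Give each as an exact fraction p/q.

obs 1: x=3 → posterior Gamma(8, 9)
obs 2: x=6 → posterior Gamma(14, 10)
obs 3: x=5 → posterior Gamma(19, 11)
obs 4: x=4 → posterior Gamma(23, 12)
obs 5: x=0 → posterior Gamma(23, 13)
obs 6: x=3 → posterior Gamma(26, 14)
obs 7: x=6 → posterior Gamma(32, 15)
obs 8: x=1 → posterior Gamma(33, 16)
obs 9: x=3 → posterior Gamma(36, 17)
obs 10: x=5 → posterior Gamma(41, 18)
obs 11: x=2 → posterior Gamma(43, 19)

alpha=43, beta=19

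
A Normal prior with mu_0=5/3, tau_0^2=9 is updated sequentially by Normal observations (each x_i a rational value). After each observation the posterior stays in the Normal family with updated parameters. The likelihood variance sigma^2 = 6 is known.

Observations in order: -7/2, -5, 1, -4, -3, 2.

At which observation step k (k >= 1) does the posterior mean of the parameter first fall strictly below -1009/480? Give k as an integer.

obs 1: x=-7/2 → posterior Normal(-43/30, 18/5)
obs 2: x=-5 → posterior Normal(-133/48, 9/4)
obs 3: x=1 → posterior Normal(-115/66, 18/11)
obs 4: x=-4 → posterior Normal(-187/84, 9/7)
obs 5: x=-3 → posterior Normal(-241/102, 18/17)
obs 6: x=2 → posterior Normal(-41/24, 9/10)

k = 2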